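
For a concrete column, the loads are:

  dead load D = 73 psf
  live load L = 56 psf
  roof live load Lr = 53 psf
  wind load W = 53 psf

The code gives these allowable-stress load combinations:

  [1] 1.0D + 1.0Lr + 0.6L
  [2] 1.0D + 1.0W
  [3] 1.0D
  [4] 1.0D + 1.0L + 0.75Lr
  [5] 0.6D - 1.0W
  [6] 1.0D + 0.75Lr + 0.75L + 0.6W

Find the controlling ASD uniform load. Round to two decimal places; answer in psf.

[1] 1.0(73) + 1.0(53) + 0.6(56) = 73.00 + 53.00 + 33.60 = 159.60
[2] 1.0(73) + 1.0(53) = 73.00 + 53.00 = 126.00
[3] 1.0(73) = 73.00
[4] 1.0(73) + 1.0(56) + 0.75(53) = 73.00 + 56.00 + 39.75 = 168.75
[5] 0.6(73) - 1.0(53) = 43.80 - 53.00 = -9.20
[6] 1.0(73) + 0.75(53) + 0.75(56) + 0.6(53) = 73.00 + 39.75 + 42.00 + 31.80 = 186.55
Combination 6 governs: q = 186.55 psf.

186.55 psf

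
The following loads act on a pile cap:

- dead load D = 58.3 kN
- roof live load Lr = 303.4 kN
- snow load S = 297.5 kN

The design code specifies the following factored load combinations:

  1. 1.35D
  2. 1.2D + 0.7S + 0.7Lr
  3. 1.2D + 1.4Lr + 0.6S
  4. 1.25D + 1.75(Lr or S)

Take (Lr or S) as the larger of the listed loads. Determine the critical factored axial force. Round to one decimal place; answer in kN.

(Lr or S) → Lr = 303.4 kN.
1. 1.35(58.3) = 78.7
2. 1.2(58.3) + 0.7(297.5) + 0.7(303.4) = 490.6
3. 1.2(58.3) + 1.4(303.4) + 0.6(297.5) = 673.2
4. 1.25(58.3) + 1.75(303.4) = 603.8
The controlling combination is 3, giving 673.2 kN.

673.2 kN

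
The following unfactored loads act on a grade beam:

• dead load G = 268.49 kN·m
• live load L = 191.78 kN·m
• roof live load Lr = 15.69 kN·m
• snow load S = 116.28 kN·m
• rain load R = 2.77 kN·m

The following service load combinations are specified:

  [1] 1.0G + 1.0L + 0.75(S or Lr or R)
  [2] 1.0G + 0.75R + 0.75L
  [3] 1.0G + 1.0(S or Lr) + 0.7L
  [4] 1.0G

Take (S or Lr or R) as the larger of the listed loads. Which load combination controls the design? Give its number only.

(S or Lr or R) → S = 116.28 kN·m; (S or Lr) → S = 116.28 kN·m.
[1] 1.0(268.49) + 1.0(191.78) + 0.75(116.28) = 268.49 + 191.78 + 87.21 = 547.48
[2] 1.0(268.49) + 0.75(2.77) + 0.75(191.78) = 414.40
[3] 1.0(268.49) + 1.0(116.28) + 0.7(191.78) = 268.49 + 116.28 + 134.25 = 519.02
[4] 1.0(268.49) = 268.49
The largest value is 547.48 kN·m from combination 1.

Combination 1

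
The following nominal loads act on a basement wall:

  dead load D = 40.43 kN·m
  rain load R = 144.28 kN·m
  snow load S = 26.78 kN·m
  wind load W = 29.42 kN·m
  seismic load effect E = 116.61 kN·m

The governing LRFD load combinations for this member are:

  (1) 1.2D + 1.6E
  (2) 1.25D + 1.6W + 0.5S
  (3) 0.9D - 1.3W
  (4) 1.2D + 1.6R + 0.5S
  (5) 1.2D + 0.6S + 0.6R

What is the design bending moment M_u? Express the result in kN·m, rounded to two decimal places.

292.75 kN·m

(1) 1.2(40.43) + 1.6(116.61) = 235.09
(2) 1.25(40.43) + 1.6(29.42) + 0.5(26.78) = 50.54 + 47.07 + 13.39 = 111.00
(3) 0.9(40.43) - 1.3(29.42) = 36.39 - 38.25 = -1.86
(4) 1.2(40.43) + 1.6(144.28) + 0.5(26.78) = 292.75
(5) 1.2(40.43) + 0.6(26.78) + 0.6(144.28) = 151.15
Combination 4 governs: M_u = 292.75 kN·m.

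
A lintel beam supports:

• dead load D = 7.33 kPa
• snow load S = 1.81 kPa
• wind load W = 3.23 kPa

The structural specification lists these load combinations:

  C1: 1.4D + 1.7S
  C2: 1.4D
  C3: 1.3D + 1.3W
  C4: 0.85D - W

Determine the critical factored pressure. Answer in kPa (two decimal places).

C1: 1.4(7.33) + 1.7(1.81) = 10.26 + 3.08 = 13.34
C2: 1.4(7.33) = 10.26
C3: 1.3(7.33) + 1.3(3.23) = 9.53 + 4.20 = 13.73
C4: 0.85(7.33) - 1.0(3.23) = 6.23 - 3.23 = 3.00
Combination 3 governs: p_u = 13.73 kPa.

13.73 kPa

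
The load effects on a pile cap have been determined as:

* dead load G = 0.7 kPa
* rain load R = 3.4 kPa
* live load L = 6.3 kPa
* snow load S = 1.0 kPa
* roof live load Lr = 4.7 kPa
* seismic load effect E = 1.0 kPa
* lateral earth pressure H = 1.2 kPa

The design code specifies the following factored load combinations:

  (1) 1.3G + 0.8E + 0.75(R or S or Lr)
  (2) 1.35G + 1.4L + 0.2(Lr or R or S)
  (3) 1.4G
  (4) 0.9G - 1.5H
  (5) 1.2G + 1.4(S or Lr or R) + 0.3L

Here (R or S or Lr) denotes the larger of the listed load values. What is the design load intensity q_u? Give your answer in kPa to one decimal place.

10.7 kPa

(R or S or Lr) → Lr = 4.7 kPa; (Lr or R or S) → Lr = 4.7 kPa; (S or Lr or R) → Lr = 4.7 kPa.
(1) 1.3(0.7) + 0.8(1.0) + 0.75(4.7) = 0.9 + 0.8 + 3.5 = 5.2
(2) 1.35(0.7) + 1.4(6.3) + 0.2(4.7) = 10.7
(3) 1.4(0.7) = 1.0
(4) 0.9(0.7) - 1.5(1.2) = 0.6 - 1.8 = -1.2
(5) 1.2(0.7) + 1.4(4.7) + 0.3(6.3) = 0.8 + 6.6 + 1.9 = 9.3
Maximum is from combination 2.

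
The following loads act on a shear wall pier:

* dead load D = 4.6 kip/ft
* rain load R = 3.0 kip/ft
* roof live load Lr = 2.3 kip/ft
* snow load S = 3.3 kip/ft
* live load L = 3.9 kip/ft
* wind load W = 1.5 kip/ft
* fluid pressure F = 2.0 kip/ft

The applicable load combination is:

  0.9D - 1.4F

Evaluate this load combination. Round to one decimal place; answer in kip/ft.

0.9(4.6) - 1.4(2.0) = 4.1 - 2.8 = 1.3
w_u = 1.3 kip/ft.

1.3 kip/ft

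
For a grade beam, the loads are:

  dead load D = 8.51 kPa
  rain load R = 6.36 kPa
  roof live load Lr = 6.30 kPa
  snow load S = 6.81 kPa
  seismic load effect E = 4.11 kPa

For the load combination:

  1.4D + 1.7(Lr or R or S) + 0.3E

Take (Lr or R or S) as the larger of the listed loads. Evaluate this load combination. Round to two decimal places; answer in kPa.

(Lr or R or S) → S = 6.81 kPa.
1.4(8.51) + 1.7(6.81) + 0.3(4.11) = 11.91 + 11.58 + 1.23 = 24.72
p_u = 24.72 kPa.

24.72 kPa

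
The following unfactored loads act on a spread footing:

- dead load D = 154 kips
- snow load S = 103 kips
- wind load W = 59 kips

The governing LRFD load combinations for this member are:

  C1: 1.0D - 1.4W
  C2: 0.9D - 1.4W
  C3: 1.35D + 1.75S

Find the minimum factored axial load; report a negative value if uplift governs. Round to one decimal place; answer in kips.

56.0 kips

C1: 1.0(154) - 1.4(59) = 154.0 - 82.6 = 71.4
C2: 0.9(154) - 1.4(59) = 138.6 - 82.6 = 56.0
C3: 1.35(154) + 1.75(103) = 207.9 + 180.3 = 388.2
Combination 2 gives the minimum: 56.0 kips.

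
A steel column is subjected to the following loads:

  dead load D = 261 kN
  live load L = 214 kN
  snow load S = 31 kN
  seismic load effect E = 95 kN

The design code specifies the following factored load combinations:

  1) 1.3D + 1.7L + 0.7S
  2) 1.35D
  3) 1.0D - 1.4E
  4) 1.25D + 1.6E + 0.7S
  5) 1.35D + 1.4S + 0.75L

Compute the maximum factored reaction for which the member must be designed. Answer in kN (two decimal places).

1) 1.3(261) + 1.7(214) + 0.7(31) = 339.30 + 363.80 + 21.70 = 724.80
2) 1.35(261) = 352.35
3) 1.0(261) - 1.4(95) = 261.00 - 133.00 = 128.00
4) 1.25(261) + 1.6(95) + 0.7(31) = 326.25 + 152.00 + 21.70 = 499.95
5) 1.35(261) + 1.4(31) + 0.75(214) = 352.35 + 43.40 + 160.50 = 556.25
Maximum is from combination 1.

724.80 kN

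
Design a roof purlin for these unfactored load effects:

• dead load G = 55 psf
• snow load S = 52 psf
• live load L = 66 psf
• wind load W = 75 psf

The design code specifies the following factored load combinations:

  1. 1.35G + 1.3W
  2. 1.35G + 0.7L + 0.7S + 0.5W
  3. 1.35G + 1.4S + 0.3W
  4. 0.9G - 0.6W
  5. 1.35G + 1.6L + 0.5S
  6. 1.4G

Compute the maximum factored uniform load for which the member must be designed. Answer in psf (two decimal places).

205.85 psf

1. 1.35(55) + 1.3(75) = 171.75
2. 1.35(55) + 0.7(66) + 0.7(52) + 0.5(75) = 194.35
3. 1.35(55) + 1.4(52) + 0.3(75) = 169.55
4. 0.9(55) - 0.6(75) = 4.50
5. 1.35(55) + 1.6(66) + 0.5(52) = 205.85
6. 1.4(55) = 77.00
The controlling combination is 5, giving 205.85 psf.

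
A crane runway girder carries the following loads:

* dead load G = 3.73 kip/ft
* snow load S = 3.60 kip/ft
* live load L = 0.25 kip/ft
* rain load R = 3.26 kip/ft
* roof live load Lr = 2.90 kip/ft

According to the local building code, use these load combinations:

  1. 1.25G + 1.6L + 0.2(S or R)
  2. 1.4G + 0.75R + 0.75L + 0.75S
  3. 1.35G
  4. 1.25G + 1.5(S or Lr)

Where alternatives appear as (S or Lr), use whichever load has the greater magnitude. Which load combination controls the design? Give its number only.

Combination 2

(S or R) → S = 3.60 kip/ft; (S or Lr) → S = 3.60 kip/ft.
1. 1.25(3.73) + 1.6(0.25) + 0.2(3.60) = 4.66 + 0.40 + 0.72 = 5.78
2. 1.4(3.73) + 0.75(3.26) + 0.75(0.25) + 0.75(3.60) = 10.55
3. 1.35(3.73) = 5.04
4. 1.25(3.73) + 1.5(3.60) = 4.66 + 5.40 = 10.06
The largest value is 10.55 kip/ft from combination 2.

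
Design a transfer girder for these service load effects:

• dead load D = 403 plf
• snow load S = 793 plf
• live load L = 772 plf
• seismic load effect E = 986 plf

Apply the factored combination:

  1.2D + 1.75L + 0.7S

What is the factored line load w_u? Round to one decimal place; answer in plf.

2389.7 plf

1.2(403) + 1.75(772) + 0.7(793) = 483.6 + 1351.0 + 555.1 = 2389.7
w_u = 2389.7 plf.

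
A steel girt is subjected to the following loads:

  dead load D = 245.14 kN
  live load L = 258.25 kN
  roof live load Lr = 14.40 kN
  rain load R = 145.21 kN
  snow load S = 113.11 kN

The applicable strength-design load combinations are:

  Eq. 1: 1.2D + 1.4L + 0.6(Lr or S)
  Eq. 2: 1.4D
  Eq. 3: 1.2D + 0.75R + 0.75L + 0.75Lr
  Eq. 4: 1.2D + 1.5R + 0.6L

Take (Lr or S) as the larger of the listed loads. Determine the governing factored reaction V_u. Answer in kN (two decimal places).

(Lr or S) → S = 113.11 kN.
Eq. 1: 1.2(245.14) + 1.4(258.25) + 0.6(113.11) = 723.58
Eq. 2: 1.4(245.14) = 343.20
Eq. 3: 1.2(245.14) + 0.75(145.21) + 0.75(258.25) + 0.75(14.40) = 607.56
Eq. 4: 1.2(245.14) + 1.5(145.21) + 0.6(258.25) = 666.93
The controlling combination is 1, giving 723.58 kN.

723.58 kN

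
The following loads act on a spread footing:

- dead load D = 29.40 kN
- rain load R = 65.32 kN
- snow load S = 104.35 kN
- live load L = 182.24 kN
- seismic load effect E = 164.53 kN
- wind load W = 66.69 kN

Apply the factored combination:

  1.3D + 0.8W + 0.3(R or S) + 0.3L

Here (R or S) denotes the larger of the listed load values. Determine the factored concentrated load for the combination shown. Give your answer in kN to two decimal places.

(R or S) → S = 104.35 kN.
1.3(29.40) + 0.8(66.69) + 0.3(104.35) + 0.3(182.24) = 38.22 + 53.35 + 31.31 + 54.67 = 177.55
P_u = 177.55 kN.

177.55 kN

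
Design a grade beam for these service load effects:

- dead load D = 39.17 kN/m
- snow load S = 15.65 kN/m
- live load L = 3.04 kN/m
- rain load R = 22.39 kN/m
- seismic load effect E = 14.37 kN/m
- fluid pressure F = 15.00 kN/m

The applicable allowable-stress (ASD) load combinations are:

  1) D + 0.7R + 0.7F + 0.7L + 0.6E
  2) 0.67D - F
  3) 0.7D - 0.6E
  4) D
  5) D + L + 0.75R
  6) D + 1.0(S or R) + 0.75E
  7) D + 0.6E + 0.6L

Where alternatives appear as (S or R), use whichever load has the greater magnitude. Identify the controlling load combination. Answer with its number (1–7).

Combination 1

(S or R) → R = 22.39 kN/m.
1) 1.0(39.17) + 0.7(22.39) + 0.7(15.00) + 0.7(3.04) + 0.6(14.37) = 39.17 + 15.67 + 10.50 + 2.13 + 8.62 = 76.09
2) 0.67(39.17) - 1.0(15.00) = 26.24 - 15.00 = 11.24
3) 0.7(39.17) - 0.6(14.37) = 27.42 - 8.62 = 18.80
4) 1.0(39.17) = 39.17
5) 1.0(39.17) + 1.0(3.04) + 0.75(22.39) = 39.17 + 3.04 + 16.79 = 59.00
6) 1.0(39.17) + 1.0(22.39) + 0.75(14.37) = 39.17 + 22.39 + 10.78 = 72.34
7) 1.0(39.17) + 0.6(14.37) + 0.6(3.04) = 49.62
The largest value is 76.09 kN/m from combination 1.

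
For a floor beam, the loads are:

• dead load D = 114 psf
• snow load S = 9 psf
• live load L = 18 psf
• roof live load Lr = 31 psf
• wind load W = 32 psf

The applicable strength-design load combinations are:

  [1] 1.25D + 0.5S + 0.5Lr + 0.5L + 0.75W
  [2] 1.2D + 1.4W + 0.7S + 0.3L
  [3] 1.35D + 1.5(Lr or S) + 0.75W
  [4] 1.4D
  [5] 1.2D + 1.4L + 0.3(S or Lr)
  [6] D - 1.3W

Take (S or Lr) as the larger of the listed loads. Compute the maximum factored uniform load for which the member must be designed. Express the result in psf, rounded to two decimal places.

224.40 psf

(Lr or S) → Lr = 31 psf; (S or Lr) → Lr = 31 psf.
[1] 1.25(114) + 0.5(9) + 0.5(31) + 0.5(18) + 0.75(32) = 142.50 + 4.50 + 15.50 + 9.00 + 24.00 = 195.50
[2] 1.2(114) + 1.4(32) + 0.7(9) + 0.3(18) = 136.80 + 44.80 + 6.30 + 5.40 = 193.30
[3] 1.35(114) + 1.5(31) + 0.75(32) = 153.90 + 46.50 + 24.00 = 224.40
[4] 1.4(114) = 159.60
[5] 1.2(114) + 1.4(18) + 0.3(31) = 136.80 + 25.20 + 9.30 = 171.30
[6] 1.0(114) - 1.3(32) = 114.00 - 41.60 = 72.40
Maximum is from combination 3.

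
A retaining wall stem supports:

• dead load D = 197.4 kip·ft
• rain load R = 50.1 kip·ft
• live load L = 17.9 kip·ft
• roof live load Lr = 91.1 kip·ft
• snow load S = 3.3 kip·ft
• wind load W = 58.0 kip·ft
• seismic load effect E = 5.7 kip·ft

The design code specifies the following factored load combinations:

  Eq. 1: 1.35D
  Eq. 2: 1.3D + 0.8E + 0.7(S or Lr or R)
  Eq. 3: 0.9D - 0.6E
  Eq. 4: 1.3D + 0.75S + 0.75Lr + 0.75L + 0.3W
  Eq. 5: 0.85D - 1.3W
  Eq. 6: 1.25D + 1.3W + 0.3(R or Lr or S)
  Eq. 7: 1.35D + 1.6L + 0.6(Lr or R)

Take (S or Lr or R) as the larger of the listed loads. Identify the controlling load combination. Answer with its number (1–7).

Combination 4

(S or Lr or R) → Lr = 91.1 kip·ft; (R or Lr or S) → Lr = 91.1 kip·ft; (Lr or R) → Lr = 91.1 kip·ft.
Eq. 1: 1.35(197.4) = 266.49
Eq. 2: 1.3(197.4) + 0.8(5.7) + 0.7(91.1) = 256.62 + 4.56 + 63.77 = 324.95
Eq. 3: 0.9(197.4) - 0.6(5.7) = 177.66 - 3.42 = 174.24
Eq. 4: 1.3(197.4) + 0.75(3.3) + 0.75(91.1) + 0.75(17.9) + 0.3(58.0) = 358.25
Eq. 5: 0.85(197.4) - 1.3(58.0) = 167.79 - 75.40 = 92.39
Eq. 6: 1.25(197.4) + 1.3(58.0) + 0.3(91.1) = 246.75 + 75.40 + 27.33 = 349.48
Eq. 7: 1.35(197.4) + 1.6(17.9) + 0.6(91.1) = 266.49 + 28.64 + 54.66 = 349.79
The largest value is 358.25 kip·ft from combination 4.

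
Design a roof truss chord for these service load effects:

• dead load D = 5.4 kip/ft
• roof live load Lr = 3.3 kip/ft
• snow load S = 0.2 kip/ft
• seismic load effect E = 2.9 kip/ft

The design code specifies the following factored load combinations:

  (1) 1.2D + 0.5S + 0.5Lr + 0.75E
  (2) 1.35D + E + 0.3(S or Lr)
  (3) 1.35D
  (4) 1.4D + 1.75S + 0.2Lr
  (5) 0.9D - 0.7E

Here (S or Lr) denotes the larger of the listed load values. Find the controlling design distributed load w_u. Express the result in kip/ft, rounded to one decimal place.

11.2 kip/ft

(S or Lr) → Lr = 3.3 kip/ft.
(1) 1.2(5.4) + 0.5(0.2) + 0.5(3.3) + 0.75(2.9) = 10.4
(2) 1.35(5.4) + 1.0(2.9) + 0.3(3.3) = 7.3 + 2.9 + 1.0 = 11.2
(3) 1.35(5.4) = 7.3
(4) 1.4(5.4) + 1.75(0.2) + 0.2(3.3) = 8.6
(5) 0.9(5.4) - 0.7(2.9) = 2.8
The controlling combination is 2, giving 11.2 kip/ft.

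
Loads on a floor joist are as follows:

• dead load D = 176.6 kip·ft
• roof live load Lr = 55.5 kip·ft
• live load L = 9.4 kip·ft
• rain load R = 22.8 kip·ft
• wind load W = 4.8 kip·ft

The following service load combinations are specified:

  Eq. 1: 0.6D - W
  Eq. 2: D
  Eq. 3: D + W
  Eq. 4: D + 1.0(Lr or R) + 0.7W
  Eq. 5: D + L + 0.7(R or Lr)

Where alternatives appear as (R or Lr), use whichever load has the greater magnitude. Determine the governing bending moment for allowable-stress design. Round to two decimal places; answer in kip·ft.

(Lr or R) → Lr = 55.5 kip·ft; (R or Lr) → Lr = 55.5 kip·ft.
Eq. 1: 0.6(176.6) - 1.0(4.8) = 105.96 - 4.80 = 101.16
Eq. 2: 1.0(176.6) = 176.60
Eq. 3: 1.0(176.6) + 1.0(4.8) = 176.60 + 4.80 = 181.40
Eq. 4: 1.0(176.6) + 1.0(55.5) + 0.7(4.8) = 176.60 + 55.50 + 3.36 = 235.46
Eq. 5: 1.0(176.6) + 1.0(9.4) + 0.7(55.5) = 176.60 + 9.40 + 38.85 = 224.85
The controlling combination is 4, giving 235.46 kip·ft.

235.46 kip·ft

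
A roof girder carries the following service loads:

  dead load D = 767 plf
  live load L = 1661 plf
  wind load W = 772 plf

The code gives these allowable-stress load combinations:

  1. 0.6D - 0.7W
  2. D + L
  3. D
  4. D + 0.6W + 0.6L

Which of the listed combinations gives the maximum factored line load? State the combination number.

Combination 2

1. 0.6(767) - 0.7(772) = 460.2 - 540.4 = -80.2
2. 1.0(767) + 1.0(1661) = 767.0 + 1661.0 = 2428.0
3. 1.0(767) = 767.0
4. 1.0(767) + 0.6(772) + 0.6(1661) = 767.0 + 463.2 + 996.6 = 2226.8
The largest value is 2428.0 plf from combination 2.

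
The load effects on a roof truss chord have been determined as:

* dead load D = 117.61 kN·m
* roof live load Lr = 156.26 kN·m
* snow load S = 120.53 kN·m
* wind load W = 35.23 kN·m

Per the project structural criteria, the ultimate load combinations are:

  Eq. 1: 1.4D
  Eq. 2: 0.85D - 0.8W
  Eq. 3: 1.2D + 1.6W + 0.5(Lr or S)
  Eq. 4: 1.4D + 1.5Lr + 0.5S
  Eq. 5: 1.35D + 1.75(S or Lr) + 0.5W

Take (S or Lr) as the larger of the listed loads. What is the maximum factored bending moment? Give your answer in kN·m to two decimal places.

(Lr or S) → Lr = 156.26 kN·m; (S or Lr) → Lr = 156.26 kN·m.
Eq. 1: 1.4(117.61) = 164.65
Eq. 2: 0.85(117.61) - 0.8(35.23) = 71.78
Eq. 3: 1.2(117.61) + 1.6(35.23) + 0.5(156.26) = 141.13 + 56.37 + 78.13 = 275.63
Eq. 4: 1.4(117.61) + 1.5(156.26) + 0.5(120.53) = 164.65 + 234.39 + 60.27 = 459.31
Eq. 5: 1.35(117.61) + 1.75(156.26) + 0.5(35.23) = 449.84
Maximum is from combination 4.

459.31 kN·m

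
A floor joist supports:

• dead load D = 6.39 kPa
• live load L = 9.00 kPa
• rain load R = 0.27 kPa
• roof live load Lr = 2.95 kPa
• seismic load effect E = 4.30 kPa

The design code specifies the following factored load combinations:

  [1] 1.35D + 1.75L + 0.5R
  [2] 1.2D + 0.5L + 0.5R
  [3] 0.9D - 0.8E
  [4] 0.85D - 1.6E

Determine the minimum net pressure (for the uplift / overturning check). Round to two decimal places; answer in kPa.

[1] 1.35(6.39) + 1.75(9.00) + 0.5(0.27) = 24.51
[2] 1.2(6.39) + 0.5(9.00) + 0.5(0.27) = 12.30
[3] 0.9(6.39) - 0.8(4.30) = 5.75 - 3.44 = 2.31
[4] 0.85(6.39) - 1.6(4.30) = 5.43 - 6.88 = -1.45
Combination 4 gives the minimum: -1.45 kPa.

-1.45 kPa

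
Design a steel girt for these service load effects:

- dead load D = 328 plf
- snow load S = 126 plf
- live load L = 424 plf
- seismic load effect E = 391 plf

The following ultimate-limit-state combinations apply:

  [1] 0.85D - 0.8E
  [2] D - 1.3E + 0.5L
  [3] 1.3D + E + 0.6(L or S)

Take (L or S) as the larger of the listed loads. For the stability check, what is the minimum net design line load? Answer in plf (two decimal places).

-34.00 plf

(L or S) → L = 424 plf.
[1] 0.85(328) - 0.8(391) = -34.00
[2] 1.0(328) - 1.3(391) + 0.5(424) = 31.70
[3] 1.3(328) + 1.0(391) + 0.6(424) = 1071.80
Combination 1 gives the minimum: -34.00 plf.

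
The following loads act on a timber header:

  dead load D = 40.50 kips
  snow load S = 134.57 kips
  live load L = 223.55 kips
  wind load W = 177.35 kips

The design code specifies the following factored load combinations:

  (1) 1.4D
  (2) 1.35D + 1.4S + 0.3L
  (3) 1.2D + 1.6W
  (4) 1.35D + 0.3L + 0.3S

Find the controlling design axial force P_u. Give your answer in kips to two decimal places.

332.36 kips

(1) 1.4(40.50) = 56.70
(2) 1.35(40.50) + 1.4(134.57) + 0.3(223.55) = 310.14
(3) 1.2(40.50) + 1.6(177.35) = 48.60 + 283.76 = 332.36
(4) 1.35(40.50) + 0.3(223.55) + 0.3(134.57) = 162.11
Maximum is from combination 3.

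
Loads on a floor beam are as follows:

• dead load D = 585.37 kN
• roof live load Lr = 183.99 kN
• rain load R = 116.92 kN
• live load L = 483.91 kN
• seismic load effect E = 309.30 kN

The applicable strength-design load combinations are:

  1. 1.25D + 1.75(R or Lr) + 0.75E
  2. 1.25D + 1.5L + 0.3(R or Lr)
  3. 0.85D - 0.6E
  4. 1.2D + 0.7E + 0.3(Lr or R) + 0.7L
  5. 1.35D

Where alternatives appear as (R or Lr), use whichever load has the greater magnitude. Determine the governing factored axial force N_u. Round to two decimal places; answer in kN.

(R or Lr) → Lr = 183.99 kN; (Lr or R) → Lr = 183.99 kN.
1. 1.25(585.37) + 1.75(183.99) + 0.75(309.30) = 731.71 + 321.98 + 231.98 = 1285.67
2. 1.25(585.37) + 1.5(483.91) + 0.3(183.99) = 1512.77
3. 0.85(585.37) - 0.6(309.30) = 497.56 - 185.58 = 311.98
4. 1.2(585.37) + 0.7(309.30) + 0.3(183.99) + 0.7(483.91) = 702.44 + 216.51 + 55.20 + 338.74 = 1312.89
5. 1.35(585.37) = 790.25
Combination 2 governs: N_u = 1512.77 kN.

1512.77 kN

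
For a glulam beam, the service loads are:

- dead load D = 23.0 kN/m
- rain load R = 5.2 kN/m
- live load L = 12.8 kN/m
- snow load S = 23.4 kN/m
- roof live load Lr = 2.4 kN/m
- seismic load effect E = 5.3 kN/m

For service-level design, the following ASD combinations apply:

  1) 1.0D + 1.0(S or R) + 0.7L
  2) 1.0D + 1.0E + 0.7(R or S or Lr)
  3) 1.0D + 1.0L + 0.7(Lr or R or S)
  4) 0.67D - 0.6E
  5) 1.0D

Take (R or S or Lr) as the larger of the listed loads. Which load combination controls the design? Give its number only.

Combination 1

(S or R) → S = 23.4 kN/m; (R or S or Lr) → S = 23.4 kN/m; (Lr or R or S) → S = 23.4 kN/m.
1) 1.0(23.0) + 1.0(23.4) + 0.7(12.8) = 23.00 + 23.40 + 8.96 = 55.36
2) 1.0(23.0) + 1.0(5.3) + 0.7(23.4) = 23.00 + 5.30 + 16.38 = 44.68
3) 1.0(23.0) + 1.0(12.8) + 0.7(23.4) = 23.00 + 12.80 + 16.38 = 52.18
4) 0.67(23.0) - 0.6(5.3) = 15.41 - 3.18 = 12.23
5) 1.0(23.0) = 23.00
The largest value is 55.36 kN/m from combination 1.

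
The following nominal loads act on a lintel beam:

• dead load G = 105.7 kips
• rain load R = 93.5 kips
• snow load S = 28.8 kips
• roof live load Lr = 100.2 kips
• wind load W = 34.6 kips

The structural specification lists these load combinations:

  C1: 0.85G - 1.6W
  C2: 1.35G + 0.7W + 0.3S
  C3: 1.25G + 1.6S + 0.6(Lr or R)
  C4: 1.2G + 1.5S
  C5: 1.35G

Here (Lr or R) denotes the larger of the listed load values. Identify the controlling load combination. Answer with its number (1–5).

Combination 3

(Lr or R) → Lr = 100.2 kips.
C1: 0.85(105.7) - 1.6(34.6) = 34.49
C2: 1.35(105.7) + 0.7(34.6) + 0.3(28.8) = 175.56
C3: 1.25(105.7) + 1.6(28.8) + 0.6(100.2) = 238.33
C4: 1.2(105.7) + 1.5(28.8) = 170.04
C5: 1.35(105.7) = 142.70
The largest value is 238.33 kips from combination 3.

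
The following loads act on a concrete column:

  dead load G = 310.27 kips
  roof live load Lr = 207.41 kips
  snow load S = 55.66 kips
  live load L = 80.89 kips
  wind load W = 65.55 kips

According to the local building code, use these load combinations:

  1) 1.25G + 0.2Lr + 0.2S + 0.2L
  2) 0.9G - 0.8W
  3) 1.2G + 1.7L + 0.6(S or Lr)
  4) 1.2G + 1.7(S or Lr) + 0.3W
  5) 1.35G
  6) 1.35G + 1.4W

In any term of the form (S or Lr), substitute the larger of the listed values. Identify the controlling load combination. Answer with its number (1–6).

Combination 4

(S or Lr) → Lr = 207.41 kips.
1) 1.25(310.27) + 0.2(207.41) + 0.2(55.66) + 0.2(80.89) = 387.84 + 41.48 + 11.13 + 16.18 = 456.63
2) 0.9(310.27) - 0.8(65.55) = 279.24 - 52.44 = 226.80
3) 1.2(310.27) + 1.7(80.89) + 0.6(207.41) = 372.32 + 137.51 + 124.45 = 634.28
4) 1.2(310.27) + 1.7(207.41) + 0.3(65.55) = 372.32 + 352.60 + 19.67 = 744.59
5) 1.35(310.27) = 418.86
6) 1.35(310.27) + 1.4(65.55) = 418.86 + 91.77 = 510.63
The largest value is 744.59 kips from combination 4.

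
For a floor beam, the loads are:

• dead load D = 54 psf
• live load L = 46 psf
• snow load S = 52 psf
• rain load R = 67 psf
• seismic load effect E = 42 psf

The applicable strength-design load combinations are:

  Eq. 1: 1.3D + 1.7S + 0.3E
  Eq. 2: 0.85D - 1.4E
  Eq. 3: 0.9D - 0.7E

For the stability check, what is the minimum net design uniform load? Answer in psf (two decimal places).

-12.90 psf

Eq. 1: 1.3(54) + 1.7(52) + 0.3(42) = 70.20 + 88.40 + 12.60 = 171.20
Eq. 2: 0.85(54) - 1.4(42) = 45.90 - 58.80 = -12.90
Eq. 3: 0.9(54) - 0.7(42) = 48.60 - 29.40 = 19.20
Combination 2 gives the minimum: -12.90 psf.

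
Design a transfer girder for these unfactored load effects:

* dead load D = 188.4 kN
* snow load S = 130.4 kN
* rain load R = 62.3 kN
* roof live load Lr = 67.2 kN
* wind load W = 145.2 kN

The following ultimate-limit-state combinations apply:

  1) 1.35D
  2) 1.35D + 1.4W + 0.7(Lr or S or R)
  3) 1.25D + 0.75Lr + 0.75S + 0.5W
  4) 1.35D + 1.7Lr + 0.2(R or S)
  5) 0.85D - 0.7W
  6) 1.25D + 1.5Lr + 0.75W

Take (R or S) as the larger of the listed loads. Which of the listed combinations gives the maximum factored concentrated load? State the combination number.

(Lr or S or R) → S = 130.4 kN; (R or S) → S = 130.4 kN.
1) 1.35(188.4) = 254.3
2) 1.35(188.4) + 1.4(145.2) + 0.7(130.4) = 254.3 + 203.3 + 91.3 = 548.9
3) 1.25(188.4) + 0.75(67.2) + 0.75(130.4) + 0.5(145.2) = 235.5 + 50.4 + 97.8 + 72.6 = 456.3
4) 1.35(188.4) + 1.7(67.2) + 0.2(130.4) = 394.7
5) 0.85(188.4) - 0.7(145.2) = 160.1 - 101.6 = 58.5
6) 1.25(188.4) + 1.5(67.2) + 0.75(145.2) = 235.5 + 100.8 + 108.9 = 445.2
The largest value is 548.9 kN from combination 2.

Combination 2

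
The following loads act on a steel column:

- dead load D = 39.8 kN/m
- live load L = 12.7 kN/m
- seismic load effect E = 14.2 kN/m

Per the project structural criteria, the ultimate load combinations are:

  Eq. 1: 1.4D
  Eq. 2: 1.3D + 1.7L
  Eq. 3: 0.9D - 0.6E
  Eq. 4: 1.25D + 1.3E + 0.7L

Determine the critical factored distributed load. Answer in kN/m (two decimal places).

Eq. 1: 1.4(39.8) = 55.72
Eq. 2: 1.3(39.8) + 1.7(12.7) = 51.74 + 21.59 = 73.33
Eq. 3: 0.9(39.8) - 0.6(14.2) = 35.82 - 8.52 = 27.30
Eq. 4: 1.25(39.8) + 1.3(14.2) + 0.7(12.7) = 49.75 + 18.46 + 8.89 = 77.10
Combination 4 governs: w_u = 77.10 kN/m.

77.10 kN/m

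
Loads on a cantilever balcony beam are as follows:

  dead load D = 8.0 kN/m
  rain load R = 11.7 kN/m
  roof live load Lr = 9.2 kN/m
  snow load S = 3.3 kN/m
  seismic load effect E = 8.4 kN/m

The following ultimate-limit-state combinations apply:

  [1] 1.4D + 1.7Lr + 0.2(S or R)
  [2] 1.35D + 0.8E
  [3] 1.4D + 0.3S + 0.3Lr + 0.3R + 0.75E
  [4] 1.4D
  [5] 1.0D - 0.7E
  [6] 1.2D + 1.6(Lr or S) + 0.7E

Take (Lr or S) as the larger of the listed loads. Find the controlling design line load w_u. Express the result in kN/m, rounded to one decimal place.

(S or R) → R = 11.7 kN/m; (Lr or S) → Lr = 9.2 kN/m.
[1] 1.4(8.0) + 1.7(9.2) + 0.2(11.7) = 29.2
[2] 1.35(8.0) + 0.8(8.4) = 10.8 + 6.7 = 17.5
[3] 1.4(8.0) + 0.3(3.3) + 0.3(9.2) + 0.3(11.7) + 0.75(8.4) = 11.2 + 1.0 + 2.8 + 3.5 + 6.3 = 24.8
[4] 1.4(8.0) = 11.2
[5] 1.0(8.0) - 0.7(8.4) = 8.0 - 5.9 = 2.1
[6] 1.2(8.0) + 1.6(9.2) + 0.7(8.4) = 9.6 + 14.7 + 5.9 = 30.2
Combination 6 governs: w_u = 30.2 kN/m.

30.2 kN/m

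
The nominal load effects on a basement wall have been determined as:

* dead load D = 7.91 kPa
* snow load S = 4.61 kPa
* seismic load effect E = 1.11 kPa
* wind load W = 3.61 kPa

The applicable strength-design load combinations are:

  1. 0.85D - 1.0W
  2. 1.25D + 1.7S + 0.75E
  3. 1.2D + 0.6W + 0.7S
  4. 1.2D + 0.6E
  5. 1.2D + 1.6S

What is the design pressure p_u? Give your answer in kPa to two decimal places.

1. 0.85(7.91) - 1.0(3.61) = 3.11
2. 1.25(7.91) + 1.7(4.61) + 0.75(1.11) = 18.56
3. 1.2(7.91) + 0.6(3.61) + 0.7(4.61) = 14.89
4. 1.2(7.91) + 0.6(1.11) = 10.16
5. 1.2(7.91) + 1.6(4.61) = 16.87
Combination 2 governs: p_u = 18.56 kPa.

18.56 kPa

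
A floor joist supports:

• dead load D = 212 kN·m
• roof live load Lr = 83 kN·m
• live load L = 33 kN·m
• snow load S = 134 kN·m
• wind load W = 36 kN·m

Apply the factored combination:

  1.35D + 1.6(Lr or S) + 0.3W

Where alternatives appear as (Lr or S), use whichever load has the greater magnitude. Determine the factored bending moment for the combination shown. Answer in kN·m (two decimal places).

(Lr or S) → S = 134 kN·m.
1.35(212) + 1.6(134) + 0.3(36) = 286.20 + 214.40 + 10.80 = 511.40
M_u = 511.40 kN·m.

511.40 kN·m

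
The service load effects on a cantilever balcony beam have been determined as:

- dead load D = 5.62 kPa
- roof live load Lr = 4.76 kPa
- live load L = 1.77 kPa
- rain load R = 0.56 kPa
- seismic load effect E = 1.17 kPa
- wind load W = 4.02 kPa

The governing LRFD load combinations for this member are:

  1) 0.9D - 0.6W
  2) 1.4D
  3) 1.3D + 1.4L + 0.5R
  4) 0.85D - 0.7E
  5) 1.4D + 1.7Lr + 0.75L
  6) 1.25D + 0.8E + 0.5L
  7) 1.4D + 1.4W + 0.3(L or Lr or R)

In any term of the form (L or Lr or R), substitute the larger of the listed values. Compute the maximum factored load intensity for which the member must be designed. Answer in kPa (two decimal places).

(L or Lr or R) → Lr = 4.76 kPa.
1) 0.9(5.62) - 0.6(4.02) = 5.06 - 2.41 = 2.65
2) 1.4(5.62) = 7.87
3) 1.3(5.62) + 1.4(1.77) + 0.5(0.56) = 10.06
4) 0.85(5.62) - 0.7(1.17) = 4.78 - 0.82 = 3.96
5) 1.4(5.62) + 1.7(4.76) + 0.75(1.77) = 7.87 + 8.09 + 1.33 = 17.29
6) 1.25(5.62) + 0.8(1.17) + 0.5(1.77) = 8.85
7) 1.4(5.62) + 1.4(4.02) + 0.3(4.76) = 14.92
The controlling combination is 5, giving 17.29 kPa.

17.29 kPa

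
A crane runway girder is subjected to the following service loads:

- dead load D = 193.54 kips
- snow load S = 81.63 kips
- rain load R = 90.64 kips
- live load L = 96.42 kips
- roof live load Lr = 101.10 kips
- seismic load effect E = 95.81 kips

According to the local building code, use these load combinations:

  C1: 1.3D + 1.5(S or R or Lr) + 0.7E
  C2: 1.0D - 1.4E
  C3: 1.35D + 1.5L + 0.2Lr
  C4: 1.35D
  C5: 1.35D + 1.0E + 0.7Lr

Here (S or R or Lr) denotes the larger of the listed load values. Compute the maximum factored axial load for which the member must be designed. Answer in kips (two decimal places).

470.32 kips

(S or R or Lr) → Lr = 101.10 kips.
C1: 1.3(193.54) + 1.5(101.10) + 0.7(95.81) = 251.60 + 151.65 + 67.07 = 470.32
C2: 1.0(193.54) - 1.4(95.81) = 193.54 - 134.13 = 59.41
C3: 1.35(193.54) + 1.5(96.42) + 0.2(101.10) = 261.28 + 144.63 + 20.22 = 426.13
C4: 1.35(193.54) = 261.28
C5: 1.35(193.54) + 1.0(95.81) + 0.7(101.10) = 261.28 + 95.81 + 70.77 = 427.86
The controlling combination is 1, giving 470.32 kips.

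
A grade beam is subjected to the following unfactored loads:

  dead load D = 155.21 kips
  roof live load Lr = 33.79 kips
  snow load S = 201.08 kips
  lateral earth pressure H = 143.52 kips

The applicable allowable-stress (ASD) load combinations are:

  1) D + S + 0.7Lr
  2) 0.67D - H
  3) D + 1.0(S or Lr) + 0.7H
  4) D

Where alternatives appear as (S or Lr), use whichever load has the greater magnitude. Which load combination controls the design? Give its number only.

Combination 3

(S or Lr) → S = 201.08 kips.
1) 1.0(155.21) + 1.0(201.08) + 0.7(33.79) = 379.94
2) 0.67(155.21) - 1.0(143.52) = -39.53
3) 1.0(155.21) + 1.0(201.08) + 0.7(143.52) = 456.75
4) 1.0(155.21) = 155.21
The largest value is 456.75 kips from combination 3.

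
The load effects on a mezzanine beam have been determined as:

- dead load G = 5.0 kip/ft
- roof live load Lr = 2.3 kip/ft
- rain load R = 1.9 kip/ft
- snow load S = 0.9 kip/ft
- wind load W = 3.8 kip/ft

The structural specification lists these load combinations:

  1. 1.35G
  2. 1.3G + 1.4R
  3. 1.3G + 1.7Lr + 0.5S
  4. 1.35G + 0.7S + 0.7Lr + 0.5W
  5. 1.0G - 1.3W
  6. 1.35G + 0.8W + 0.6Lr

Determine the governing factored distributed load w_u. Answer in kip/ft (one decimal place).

11.2 kip/ft

1. 1.35(5.0) = 6.8
2. 1.3(5.0) + 1.4(1.9) = 6.5 + 2.7 = 9.2
3. 1.3(5.0) + 1.7(2.3) + 0.5(0.9) = 6.5 + 3.9 + 0.5 = 10.9
4. 1.35(5.0) + 0.7(0.9) + 0.7(2.3) + 0.5(3.8) = 6.8 + 0.6 + 1.6 + 1.9 = 10.9
5. 1.0(5.0) - 1.3(3.8) = 5.0 - 4.9 = 0.1
6. 1.35(5.0) + 0.8(3.8) + 0.6(2.3) = 6.8 + 3.0 + 1.4 = 11.2
Maximum is from combination 6.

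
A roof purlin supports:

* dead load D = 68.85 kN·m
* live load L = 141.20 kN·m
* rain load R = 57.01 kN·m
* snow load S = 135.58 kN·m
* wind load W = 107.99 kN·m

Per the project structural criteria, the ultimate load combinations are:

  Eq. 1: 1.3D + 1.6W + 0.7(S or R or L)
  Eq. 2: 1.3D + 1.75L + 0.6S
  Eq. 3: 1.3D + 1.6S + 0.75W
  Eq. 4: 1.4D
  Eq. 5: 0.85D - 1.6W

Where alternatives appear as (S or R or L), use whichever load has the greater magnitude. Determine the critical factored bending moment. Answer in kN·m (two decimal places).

(S or R or L) → L = 141.20 kN·m.
Eq. 1: 1.3(68.85) + 1.6(107.99) + 0.7(141.20) = 361.13
Eq. 2: 1.3(68.85) + 1.75(141.20) + 0.6(135.58) = 417.95
Eq. 3: 1.3(68.85) + 1.6(135.58) + 0.75(107.99) = 387.43
Eq. 4: 1.4(68.85) = 96.39
Eq. 5: 0.85(68.85) - 1.6(107.99) = -114.26
The controlling combination is 2, giving 417.95 kN·m.

417.95 kN·m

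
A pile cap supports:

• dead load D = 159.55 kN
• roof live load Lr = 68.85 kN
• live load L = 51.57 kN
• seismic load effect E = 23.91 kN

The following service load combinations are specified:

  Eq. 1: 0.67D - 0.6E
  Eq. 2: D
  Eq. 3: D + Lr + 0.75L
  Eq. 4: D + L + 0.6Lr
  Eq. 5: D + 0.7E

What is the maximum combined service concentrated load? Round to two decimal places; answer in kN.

Eq. 1: 0.67(159.55) - 0.6(23.91) = 106.90 - 14.35 = 92.55
Eq. 2: 1.0(159.55) = 159.55
Eq. 3: 1.0(159.55) + 1.0(68.85) + 0.75(51.57) = 159.55 + 68.85 + 38.68 = 267.08
Eq. 4: 1.0(159.55) + 1.0(51.57) + 0.6(68.85) = 159.55 + 51.57 + 41.31 = 252.43
Eq. 5: 1.0(159.55) + 0.7(23.91) = 159.55 + 16.74 = 176.29
The controlling combination is 3, giving 267.08 kN.

267.08 kN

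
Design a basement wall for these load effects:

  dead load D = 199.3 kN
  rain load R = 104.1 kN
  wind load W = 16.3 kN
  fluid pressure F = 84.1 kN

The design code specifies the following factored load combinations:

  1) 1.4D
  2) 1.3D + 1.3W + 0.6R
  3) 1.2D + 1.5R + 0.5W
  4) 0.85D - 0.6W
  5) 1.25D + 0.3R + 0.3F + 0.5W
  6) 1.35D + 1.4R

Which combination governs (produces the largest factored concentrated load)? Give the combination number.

Combination 6

1) 1.4(199.3) = 279.0
2) 1.3(199.3) + 1.3(16.3) + 0.6(104.1) = 342.7
3) 1.2(199.3) + 1.5(104.1) + 0.5(16.3) = 403.5
4) 0.85(199.3) - 0.6(16.3) = 169.4 - 9.8 = 159.6
5) 1.25(199.3) + 0.3(104.1) + 0.3(84.1) + 0.5(16.3) = 249.1 + 31.2 + 25.2 + 8.2 = 313.7
6) 1.35(199.3) + 1.4(104.1) = 269.1 + 145.7 = 414.8
The largest value is 414.8 kN from combination 6.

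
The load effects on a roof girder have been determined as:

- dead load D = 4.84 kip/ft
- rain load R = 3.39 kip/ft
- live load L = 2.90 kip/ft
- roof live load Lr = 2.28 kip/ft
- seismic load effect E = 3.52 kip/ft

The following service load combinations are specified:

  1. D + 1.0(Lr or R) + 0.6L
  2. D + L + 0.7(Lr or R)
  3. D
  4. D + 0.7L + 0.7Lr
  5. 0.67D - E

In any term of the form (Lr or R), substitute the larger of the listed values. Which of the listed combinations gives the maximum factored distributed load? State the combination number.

Combination 2

(Lr or R) → R = 3.39 kip/ft.
1. 1.0(4.84) + 1.0(3.39) + 0.6(2.90) = 4.84 + 3.39 + 1.74 = 9.97
2. 1.0(4.84) + 1.0(2.90) + 0.7(3.39) = 4.84 + 2.90 + 2.37 = 10.11
3. 1.0(4.84) = 4.84
4. 1.0(4.84) + 0.7(2.90) + 0.7(2.28) = 4.84 + 2.03 + 1.60 = 8.47
5. 0.67(4.84) - 1.0(3.52) = 3.24 - 3.52 = -0.28
The largest value is 10.11 kip/ft from combination 2.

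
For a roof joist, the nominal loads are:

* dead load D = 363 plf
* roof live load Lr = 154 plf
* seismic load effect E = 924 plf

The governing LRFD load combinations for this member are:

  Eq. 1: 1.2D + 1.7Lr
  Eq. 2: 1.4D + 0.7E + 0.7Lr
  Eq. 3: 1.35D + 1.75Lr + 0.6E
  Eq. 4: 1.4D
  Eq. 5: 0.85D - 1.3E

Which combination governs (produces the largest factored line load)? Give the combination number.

Eq. 1: 1.2(363) + 1.7(154) = 697.40
Eq. 2: 1.4(363) + 0.7(924) + 0.7(154) = 1262.80
Eq. 3: 1.35(363) + 1.75(154) + 0.6(924) = 1313.95
Eq. 4: 1.4(363) = 508.20
Eq. 5: 0.85(363) - 1.3(924) = -892.65
The largest value is 1313.95 plf from combination 3.

Combination 3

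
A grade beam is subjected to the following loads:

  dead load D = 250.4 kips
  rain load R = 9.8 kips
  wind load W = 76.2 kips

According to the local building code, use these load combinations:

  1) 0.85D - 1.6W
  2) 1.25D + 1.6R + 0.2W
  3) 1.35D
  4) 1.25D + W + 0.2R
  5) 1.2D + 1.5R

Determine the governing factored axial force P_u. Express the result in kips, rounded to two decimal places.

1) 0.85(250.4) - 1.6(76.2) = 212.84 - 121.92 = 90.92
2) 1.25(250.4) + 1.6(9.8) + 0.2(76.2) = 313.00 + 15.68 + 15.24 = 343.92
3) 1.35(250.4) = 338.04
4) 1.25(250.4) + 1.0(76.2) + 0.2(9.8) = 313.00 + 76.20 + 1.96 = 391.16
5) 1.2(250.4) + 1.5(9.8) = 300.48 + 14.70 = 315.18
Maximum is from combination 4.

391.16 kips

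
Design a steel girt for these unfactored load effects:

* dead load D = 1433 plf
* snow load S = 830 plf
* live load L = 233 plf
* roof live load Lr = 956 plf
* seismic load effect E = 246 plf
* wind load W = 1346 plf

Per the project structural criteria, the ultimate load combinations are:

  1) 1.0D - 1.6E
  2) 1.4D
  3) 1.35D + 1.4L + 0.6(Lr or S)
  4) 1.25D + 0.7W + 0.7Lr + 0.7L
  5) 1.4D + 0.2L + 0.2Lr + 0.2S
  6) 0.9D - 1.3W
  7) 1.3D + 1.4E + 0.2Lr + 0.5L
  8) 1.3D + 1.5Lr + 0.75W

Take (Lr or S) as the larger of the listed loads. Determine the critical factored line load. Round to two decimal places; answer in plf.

(Lr or S) → Lr = 956 plf.
1) 1.0(1433) - 1.6(246) = 1039.40
2) 1.4(1433) = 2006.20
3) 1.35(1433) + 1.4(233) + 0.6(956) = 2834.35
4) 1.25(1433) + 0.7(1346) + 0.7(956) + 0.7(233) = 3565.75
5) 1.4(1433) + 0.2(233) + 0.2(956) + 0.2(830) = 2410.00
6) 0.9(1433) - 1.3(1346) = -460.10
7) 1.3(1433) + 1.4(246) + 0.2(956) + 0.5(233) = 2515.00
8) 1.3(1433) + 1.5(956) + 0.75(1346) = 4306.40
Combination 8 governs: w_u = 4306.40 plf.

4306.40 plf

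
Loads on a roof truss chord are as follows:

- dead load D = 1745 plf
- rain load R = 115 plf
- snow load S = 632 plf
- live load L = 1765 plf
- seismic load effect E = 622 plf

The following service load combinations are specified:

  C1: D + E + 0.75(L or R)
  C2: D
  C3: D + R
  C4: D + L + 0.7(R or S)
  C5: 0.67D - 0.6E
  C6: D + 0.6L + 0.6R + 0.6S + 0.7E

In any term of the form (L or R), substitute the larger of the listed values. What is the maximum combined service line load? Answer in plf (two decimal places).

(L or R) → L = 1765 plf; (R or S) → S = 632 plf.
C1: 1.0(1745) + 1.0(622) + 0.75(1765) = 1745.00 + 622.00 + 1323.75 = 3690.75
C2: 1.0(1745) = 1745.00
C3: 1.0(1745) + 1.0(115) = 1745.00 + 115.00 = 1860.00
C4: 1.0(1745) + 1.0(1765) + 0.7(632) = 1745.00 + 1765.00 + 442.40 = 3952.40
C5: 0.67(1745) - 0.6(622) = 1169.15 - 373.20 = 795.95
C6: 1.0(1745) + 0.6(1765) + 0.6(115) + 0.6(632) + 0.7(622) = 1745.00 + 1059.00 + 69.00 + 379.20 + 435.40 = 3687.60
Maximum is from combination 4.

3952.40 plf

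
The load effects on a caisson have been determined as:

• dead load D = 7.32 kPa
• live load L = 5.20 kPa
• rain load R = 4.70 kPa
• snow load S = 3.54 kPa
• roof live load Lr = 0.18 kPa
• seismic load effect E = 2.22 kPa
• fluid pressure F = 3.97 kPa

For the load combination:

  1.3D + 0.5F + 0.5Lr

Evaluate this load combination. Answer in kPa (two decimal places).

1.3(7.32) + 0.5(3.97) + 0.5(0.18) = 11.59
q_u = 11.59 kPa.

11.59 kPa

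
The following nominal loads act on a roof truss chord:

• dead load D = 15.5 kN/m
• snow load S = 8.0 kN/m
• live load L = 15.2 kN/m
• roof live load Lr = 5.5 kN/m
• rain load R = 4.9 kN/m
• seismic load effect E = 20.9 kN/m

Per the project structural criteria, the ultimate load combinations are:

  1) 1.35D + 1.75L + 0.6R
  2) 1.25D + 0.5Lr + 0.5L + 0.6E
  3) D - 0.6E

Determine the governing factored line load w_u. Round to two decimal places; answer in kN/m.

1) 1.35(15.5) + 1.75(15.2) + 0.6(4.9) = 20.93 + 26.60 + 2.94 = 50.47
2) 1.25(15.5) + 0.5(5.5) + 0.5(15.2) + 0.6(20.9) = 19.38 + 2.75 + 7.60 + 12.54 = 42.27
3) 1.0(15.5) - 0.6(20.9) = 15.50 - 12.54 = 2.96
The controlling combination is 1, giving 50.47 kN/m.

50.47 kN/m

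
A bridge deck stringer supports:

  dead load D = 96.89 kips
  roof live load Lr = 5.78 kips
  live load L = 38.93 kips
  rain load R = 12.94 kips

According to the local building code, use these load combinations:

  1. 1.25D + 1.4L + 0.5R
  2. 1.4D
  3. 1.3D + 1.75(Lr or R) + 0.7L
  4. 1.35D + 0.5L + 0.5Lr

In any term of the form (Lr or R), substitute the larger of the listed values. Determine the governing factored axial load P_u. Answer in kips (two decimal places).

(Lr or R) → R = 12.94 kips.
1. 1.25(96.89) + 1.4(38.93) + 0.5(12.94) = 182.08
2. 1.4(96.89) = 135.65
3. 1.3(96.89) + 1.75(12.94) + 0.7(38.93) = 175.85
4. 1.35(96.89) + 0.5(38.93) + 0.5(5.78) = 153.16
The controlling combination is 1, giving 182.08 kips.

182.08 kips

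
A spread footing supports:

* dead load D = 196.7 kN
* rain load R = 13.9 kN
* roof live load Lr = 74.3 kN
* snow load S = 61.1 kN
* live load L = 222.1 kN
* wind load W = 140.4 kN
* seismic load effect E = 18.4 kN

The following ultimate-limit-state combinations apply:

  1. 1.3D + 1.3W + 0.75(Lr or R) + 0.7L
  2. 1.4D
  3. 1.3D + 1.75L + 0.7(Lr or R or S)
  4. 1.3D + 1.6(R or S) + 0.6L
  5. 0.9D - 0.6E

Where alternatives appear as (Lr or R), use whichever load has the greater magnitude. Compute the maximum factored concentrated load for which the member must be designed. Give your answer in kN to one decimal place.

(Lr or R) → Lr = 74.3 kN; (Lr or R or S) → Lr = 74.3 kN; (R or S) → S = 61.1 kN.
1. 1.3(196.7) + 1.3(140.4) + 0.75(74.3) + 0.7(222.1) = 649.4
2. 1.4(196.7) = 275.4
3. 1.3(196.7) + 1.75(222.1) + 0.7(74.3) = 696.4
4. 1.3(196.7) + 1.6(61.1) + 0.6(222.1) = 486.7
5. 0.9(196.7) - 0.6(18.4) = 166.0
Combination 3 governs: P_u = 696.4 kN.

696.4 kN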